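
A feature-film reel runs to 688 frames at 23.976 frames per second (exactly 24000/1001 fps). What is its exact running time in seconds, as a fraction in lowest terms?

Running time = 688 ÷ (24000/1001) = 688 × 1001/24000 = 43043/1500 s.

43043/1500 seconds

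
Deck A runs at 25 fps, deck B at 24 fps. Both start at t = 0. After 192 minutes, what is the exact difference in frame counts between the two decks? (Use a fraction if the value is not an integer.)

11520 frames

192 min = 11520 s.
A emits 25 × 11520 = 288000 frames; B emits 24 × 11520 = 276480.
Difference = 11520 frames; B is behind A.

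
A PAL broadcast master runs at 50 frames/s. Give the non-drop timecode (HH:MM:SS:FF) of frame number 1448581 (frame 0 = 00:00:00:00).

08:02:51:31

1448581 ÷ 50 = 28971 full seconds, remainder 31 frames.
28971 s = 8 h 2 min 51 s.
Timecode: 08:02:51:31.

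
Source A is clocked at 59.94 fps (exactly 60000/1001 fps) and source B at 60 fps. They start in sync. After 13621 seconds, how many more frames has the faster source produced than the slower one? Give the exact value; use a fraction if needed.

A emits 60000/1001 × 13621 = 817260000/1001 frames; B emits 60 × 13621 = 817260.
Difference = 817260/1001 frames (≈ 816.4436); B is ahead of A.

817260/1001 frames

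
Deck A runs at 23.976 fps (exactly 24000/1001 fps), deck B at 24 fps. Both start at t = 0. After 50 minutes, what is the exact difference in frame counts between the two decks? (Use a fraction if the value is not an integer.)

50 min = 3000 s.
A emits 24000/1001 × 3000 = 72000000/1001 frames; B emits 24 × 3000 = 72000.
Difference = 72000/1001 frames (≈ 71.9281); B is ahead of A.

72000/1001 frames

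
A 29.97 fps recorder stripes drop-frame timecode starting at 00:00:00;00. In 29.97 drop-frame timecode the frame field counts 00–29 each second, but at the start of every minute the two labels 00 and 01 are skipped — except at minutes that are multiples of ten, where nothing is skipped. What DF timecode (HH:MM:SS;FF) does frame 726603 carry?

Ten DF minutes hold 17982 frames, so frame 726603 lies in block 40 (frames 719280–737261) with 7323 frames into that block.
The block's first minute is 1800 frames and the rest 1798 each; 7323 frames reaches minute 4, so 40 × 18 + 4 × 2 = 728 labels have been skipped so far.
Adding those back, label number 726603 + 728 = 727331 at 30 labels/s is 24244 s + 11 f = 6 h 44 min 4 s frame 11, i.e. 06:44:04;11.

06:44:04;11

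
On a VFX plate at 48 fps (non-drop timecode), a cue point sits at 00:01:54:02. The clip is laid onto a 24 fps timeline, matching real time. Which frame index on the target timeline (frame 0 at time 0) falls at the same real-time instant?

frame 2737

Source frame index: (0×3600 + 1×60 + 54) × 48 + 2 = 5474.
Real time: 5474 / (48) = 2737/24 s.
Target frame: (2737/24) × (24) = 2737.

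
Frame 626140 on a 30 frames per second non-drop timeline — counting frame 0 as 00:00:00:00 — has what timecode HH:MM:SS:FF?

626140 ÷ 30 = 20871 full seconds, remainder 10 frames.
20871 s = 5 h 47 min 51 s.
Timecode: 05:47:51:10.

05:47:51:10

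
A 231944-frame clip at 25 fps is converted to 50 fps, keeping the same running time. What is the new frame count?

Frames at target rate = 231944 × (50) / (25) = 463888.

463888 frames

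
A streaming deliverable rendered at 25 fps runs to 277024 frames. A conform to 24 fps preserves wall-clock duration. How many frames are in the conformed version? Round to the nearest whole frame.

265943 frames

Frames at target rate = 277024 × (24) / (25) = 6648576/25 ≈ 265943.040.
Nearest whole frame: 265943.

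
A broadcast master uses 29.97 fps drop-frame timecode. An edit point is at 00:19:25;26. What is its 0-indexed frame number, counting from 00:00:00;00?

34940

Complete 10-minute blocks: 1, each 17982 frames → 17982.
Remaining 9 whole minutes in the current block: 1800 + 8 × 1798 = 16184 frames.
Within the current minute: 25 × 30 + 26 − 2 = 774 (labels ;00/;01 skipped at this minute). Total = 17982 + 16184 + 774 = 34940.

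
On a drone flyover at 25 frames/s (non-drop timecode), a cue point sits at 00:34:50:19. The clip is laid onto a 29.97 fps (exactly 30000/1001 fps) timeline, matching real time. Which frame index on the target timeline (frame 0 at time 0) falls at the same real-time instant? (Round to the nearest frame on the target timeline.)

Source frame index: (0×3600 + 34×60 + 50) × 25 + 19 = 52269.
Real time: 52269 / (25) = 52269/25 s.
Target frame: (52269/25) × (30000/1001) = 8960400/143 ≈ 62660.140 → 62660.

frame 62660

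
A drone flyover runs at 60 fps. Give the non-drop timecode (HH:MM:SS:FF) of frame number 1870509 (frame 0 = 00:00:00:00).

08:39:35:09

1870509 ÷ 60 = 31175 full seconds, remainder 9 frames.
31175 s = 8 h 39 min 35 s.
Timecode: 08:39:35:09.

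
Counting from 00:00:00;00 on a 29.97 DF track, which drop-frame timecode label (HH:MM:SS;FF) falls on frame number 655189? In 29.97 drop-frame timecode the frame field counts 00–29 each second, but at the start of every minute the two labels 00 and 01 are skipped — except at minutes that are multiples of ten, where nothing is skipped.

06:04:21;15

Ten DF minutes hold 17982 frames, so frame 655189 lies in block 36 (frames 647352–665333) with 7837 frames into that block.
The block's first minute is 1800 frames and the rest 1798 each; 7837 frames reaches minute 4, so 36 × 18 + 4 × 2 = 656 labels have been skipped so far.
Adding those back, label number 655189 + 656 = 655845 at 30 labels/s is 21861 s + 15 f = 6 h 4 min 21 s frame 15, i.e. 06:04:21;15.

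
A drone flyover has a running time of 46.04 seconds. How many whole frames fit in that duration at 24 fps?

1104 frames

Frames = 46.04 × 24 = 27624/25 ≈ 1104.9600.
Complete frames: 1104.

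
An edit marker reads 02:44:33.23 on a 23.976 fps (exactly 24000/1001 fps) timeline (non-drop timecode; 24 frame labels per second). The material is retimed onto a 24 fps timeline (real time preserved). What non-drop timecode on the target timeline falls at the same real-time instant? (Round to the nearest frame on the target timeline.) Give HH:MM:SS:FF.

Source frame index: (2×3600 + 44×60 + 33) × 24 + 23 = 236975.
Real time: 236975 / (24000/1001) = 9488479/960 s.
Target frame: (9488479/960) × (24) = 9488479/40 ≈ 237211.975 → 237212.
At 24 labels/s: frame 237212 → 02:44:43:20.

02:44:43:20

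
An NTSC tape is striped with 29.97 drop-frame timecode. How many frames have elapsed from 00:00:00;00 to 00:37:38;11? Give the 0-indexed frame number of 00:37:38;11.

67683

As if non-drop at 30 labels/s: (0 × 3600 + 37 × 60 + 38) × 30 + 11 = 67751.
Minute boundaries passed: 37; those not divisible by 10: 37 − 3 = 34; dropped labels = 2 × 34 = 68.
Actual frame index = 67751 − 68 = 67683.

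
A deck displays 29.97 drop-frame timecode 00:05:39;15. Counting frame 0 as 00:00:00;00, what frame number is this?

Complete 10-minute blocks: 0, each 17982 frames → 0.
Remaining 5 whole minutes in the current block: 1800 + 4 × 1798 = 8992 frames.
Within the current minute: 39 × 30 + 15 − 2 = 1183 (labels ;00/;01 skipped at this minute). Total = 0 + 8992 + 1183 = 10175.

10175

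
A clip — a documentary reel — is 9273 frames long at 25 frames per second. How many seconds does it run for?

Running time = 9273 / (25) = 370.92 s.

370.92 seconds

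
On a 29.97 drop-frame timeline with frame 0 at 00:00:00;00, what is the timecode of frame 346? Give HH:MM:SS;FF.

00:00:11;16

Ten DF minutes hold 17982 frames, so frame 346 lies in block 0 (frames 0–17981) with 346 frames into that block.
The block's first minute is 1800 frames and the rest 1798 each; 346 frames reaches minute 0, so 0 × 18 + 0 × 2 = 0 labels have been skipped so far.
Adding those back, label number 346 + 0 = 346 at 30 labels/s is 11 s + 16 f = 0 h 0 min 11 s frame 16, i.e. 00:00:11;16.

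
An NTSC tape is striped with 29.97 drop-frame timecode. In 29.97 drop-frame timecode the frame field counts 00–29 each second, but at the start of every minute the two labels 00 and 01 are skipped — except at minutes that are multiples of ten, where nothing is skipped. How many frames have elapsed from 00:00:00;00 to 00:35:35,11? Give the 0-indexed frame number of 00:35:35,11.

63997

As if non-drop at 30 labels/s: (0 × 3600 + 35 × 60 + 35) × 30 + 11 = 64061.
Minute boundaries passed: 35; those not divisible by 10: 35 − 3 = 32; dropped labels = 2 × 32 = 64.
Actual frame index = 64061 − 64 = 63997.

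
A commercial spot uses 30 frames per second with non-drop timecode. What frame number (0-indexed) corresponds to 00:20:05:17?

frame 36167

Total seconds to the label: (0 × 3600 + 20 × 60 + 5) = 1205.
Frame index = 1205 × 30 + 17 = 36167.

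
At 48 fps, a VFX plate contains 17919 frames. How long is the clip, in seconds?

373.3125 seconds

Running time = 17919 / (48) = 373.3125 s.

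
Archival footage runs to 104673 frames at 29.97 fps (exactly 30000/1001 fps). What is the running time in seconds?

Running time = 104673 / (30000/1001) = 3492.5891 s.

3492.5891 seconds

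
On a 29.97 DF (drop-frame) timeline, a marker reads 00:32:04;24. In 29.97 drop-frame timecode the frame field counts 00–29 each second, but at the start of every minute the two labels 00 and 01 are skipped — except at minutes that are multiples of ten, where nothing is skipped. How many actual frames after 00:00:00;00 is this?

Complete 10-minute blocks: 3, each 17982 frames → 53946.
Remaining 2 whole minutes in the current block: 1800 + 1 × 1798 = 3598 frames.
Within the current minute: 4 × 30 + 24 − 2 = 142 (labels ;00/;01 skipped at this minute). Total = 53946 + 3598 + 142 = 57686.

57686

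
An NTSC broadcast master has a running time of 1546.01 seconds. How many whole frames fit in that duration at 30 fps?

Frames = 1546.01 × 30 = 463803/10 ≈ 46380.3000.
Complete frames: 46380.

46380 frames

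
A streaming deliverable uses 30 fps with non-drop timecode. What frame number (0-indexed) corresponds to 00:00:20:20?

620

Total seconds to the label: (0 × 3600 + 0 × 60 + 20) = 20.
Frame index = 20 × 30 + 20 = 620.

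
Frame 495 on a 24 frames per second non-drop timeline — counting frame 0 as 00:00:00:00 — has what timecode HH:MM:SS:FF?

00:00:20:15

495 ÷ 24 = 20 full seconds, remainder 15 frames.
20 s = 0 h 0 min 20 s.
Timecode: 00:00:20:15.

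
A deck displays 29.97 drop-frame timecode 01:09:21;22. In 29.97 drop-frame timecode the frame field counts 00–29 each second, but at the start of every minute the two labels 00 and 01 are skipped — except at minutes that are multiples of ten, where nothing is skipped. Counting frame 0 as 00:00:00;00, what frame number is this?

As if non-drop at 30 labels/s: (1 × 3600 + 9 × 60 + 21) × 30 + 22 = 124852.
Minute boundaries passed: 69; those not divisible by 10: 69 − 6 = 63; dropped labels = 2 × 63 = 126.
Actual frame index = 124852 − 126 = 124726.

124726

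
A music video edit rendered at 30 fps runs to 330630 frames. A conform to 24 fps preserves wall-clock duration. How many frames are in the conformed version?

264504 frames

Target frames = source frames × (target rate / source rate) = 330630 × (24)/(30) = 330630 × 4/5 = 264504.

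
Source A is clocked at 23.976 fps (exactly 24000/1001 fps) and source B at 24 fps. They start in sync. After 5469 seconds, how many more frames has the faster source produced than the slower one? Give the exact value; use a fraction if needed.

131256/1001 frames

A emits 24000/1001 × 5469 = 131256000/1001 frames; B emits 24 × 5469 = 131256.
Difference = 131256/1001 frames (≈ 131.1249); B is ahead of A.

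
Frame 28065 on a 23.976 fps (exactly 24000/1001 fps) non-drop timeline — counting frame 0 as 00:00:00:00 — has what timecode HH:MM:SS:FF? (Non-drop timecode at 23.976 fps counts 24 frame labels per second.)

00:19:29:09

28065 ÷ 24 = 1169 full seconds, remainder 9 frames.
1169 s = 0 h 19 min 29 s.
Timecode: 00:19:29:09.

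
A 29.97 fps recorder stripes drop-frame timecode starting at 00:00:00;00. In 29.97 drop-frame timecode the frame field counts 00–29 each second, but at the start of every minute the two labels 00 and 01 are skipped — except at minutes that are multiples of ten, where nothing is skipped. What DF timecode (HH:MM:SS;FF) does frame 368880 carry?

Each 10-minute DF block holds 10 × 60 × 30 − 9 × 2 = 17982 frames. 368880 ÷ 17982 → 20 full blocks, remainder 9240.
Within the partial block the first minute is 1800 frames and each further minute 1798, so 5 further minute boundaries passed. Total skipped labels = 18 × 20 + 2 × 5 = 370.
Non-drop label index = 368880 + 370 = 369250; at 30 labels/s that is 03:25:08:10, i.e. DF 03:25:08;10.

03:25:08;10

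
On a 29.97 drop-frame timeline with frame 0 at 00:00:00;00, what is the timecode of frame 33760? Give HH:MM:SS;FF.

00:18:46;14

Ten DF minutes hold 17982 frames, so frame 33760 lies in block 1 (frames 17982–35963) with 15778 frames into that block.
The block's first minute is 1800 frames and the rest 1798 each; 15778 frames reaches minute 8, so 1 × 18 + 8 × 2 = 34 labels have been skipped so far.
Adding those back, label number 33760 + 34 = 33794 at 30 labels/s is 1126 s + 14 f = 0 h 18 min 46 s frame 14, i.e. 00:18:46;14.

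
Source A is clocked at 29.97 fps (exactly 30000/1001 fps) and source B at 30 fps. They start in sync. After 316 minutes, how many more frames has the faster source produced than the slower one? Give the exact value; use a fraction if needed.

568800/1001 frames

316 min = 18960 s.
A emits 30000/1001 × 18960 = 568800000/1001 frames; B emits 30 × 18960 = 568800.
Difference = 568800/1001 frames (≈ 568.2318); B is ahead of A.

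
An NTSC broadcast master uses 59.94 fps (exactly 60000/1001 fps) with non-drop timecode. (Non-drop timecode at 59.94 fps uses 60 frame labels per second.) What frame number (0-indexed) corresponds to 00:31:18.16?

Total seconds to the label: (0 × 3600 + 31 × 60 + 18) = 1878.
Frame index = 1878 × 60 + 16 = 112696.

frame 112696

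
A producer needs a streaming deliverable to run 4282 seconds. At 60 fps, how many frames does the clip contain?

Frames = 4282 × 60 = 256920.

256920 frames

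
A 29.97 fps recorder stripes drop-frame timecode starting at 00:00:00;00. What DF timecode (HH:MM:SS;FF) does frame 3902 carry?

Each 10-minute DF block holds 10 × 60 × 30 − 9 × 2 = 17982 frames. 3902 ÷ 17982 → 0 full blocks, remainder 3902.
Within the partial block the first minute is 1800 frames and each further minute 1798, so 2 further minute boundaries passed. Total skipped labels = 18 × 0 + 2 × 2 = 4.
Non-drop label index = 3902 + 4 = 3906; at 30 labels/s that is 00:02:10:06, i.e. DF 00:02:10;06.

00:02:10;06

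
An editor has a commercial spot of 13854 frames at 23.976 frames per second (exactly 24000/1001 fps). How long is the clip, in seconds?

577.82725 seconds

Running time = 13854 / (24000/1001) = 577.82725 s.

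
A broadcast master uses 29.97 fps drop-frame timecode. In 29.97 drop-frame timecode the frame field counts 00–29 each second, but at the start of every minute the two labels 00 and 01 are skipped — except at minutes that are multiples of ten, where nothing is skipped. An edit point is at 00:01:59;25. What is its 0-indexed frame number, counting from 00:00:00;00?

3593

As if non-drop at 30 labels/s: (0 × 3600 + 1 × 60 + 59) × 30 + 25 = 3595.
Minute boundaries passed: 1; those not divisible by 10: 1 − 0 = 1; dropped labels = 2 × 1 = 2.
Actual frame index = 3595 − 2 = 3593.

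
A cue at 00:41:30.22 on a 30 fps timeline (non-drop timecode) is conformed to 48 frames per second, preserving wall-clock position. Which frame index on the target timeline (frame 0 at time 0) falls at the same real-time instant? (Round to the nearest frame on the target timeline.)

frame 119555

Source frame index: (0×3600 + 41×60 + 30) × 30 + 22 = 74722.
Real time: 74722 / (30) = 37361/15 s.
Target frame: (37361/15) × (48) = 597776/5 ≈ 119555.200 → 119555.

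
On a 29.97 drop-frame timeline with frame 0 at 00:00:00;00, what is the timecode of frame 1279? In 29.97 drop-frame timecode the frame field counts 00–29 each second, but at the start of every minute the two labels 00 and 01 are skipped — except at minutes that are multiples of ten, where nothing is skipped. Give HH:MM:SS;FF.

00:00:42;19

Ten DF minutes hold 17982 frames, so frame 1279 lies in block 0 (frames 0–17981) with 1279 frames into that block.
The block's first minute is 1800 frames and the rest 1798 each; 1279 frames reaches minute 0, so 0 × 18 + 0 × 2 = 0 labels have been skipped so far.
Adding those back, label number 1279 + 0 = 1279 at 30 labels/s is 42 s + 19 f = 0 h 0 min 42 s frame 19, i.e. 00:00:42;19.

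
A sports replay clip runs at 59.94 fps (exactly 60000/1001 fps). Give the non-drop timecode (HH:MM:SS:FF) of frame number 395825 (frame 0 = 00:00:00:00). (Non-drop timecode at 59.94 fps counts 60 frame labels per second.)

395825 ÷ 60 = 6597 full seconds, remainder 5 frames.
6597 s = 1 h 49 min 57 s.
Timecode: 01:49:57:05.

01:49:57:05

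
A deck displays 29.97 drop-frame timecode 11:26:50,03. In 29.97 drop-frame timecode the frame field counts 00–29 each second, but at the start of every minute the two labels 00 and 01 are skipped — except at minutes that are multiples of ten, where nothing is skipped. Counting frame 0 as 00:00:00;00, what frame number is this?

1235067

Complete 10-minute blocks: 68, each 17982 frames → 1222776.
Remaining 6 whole minutes in the current block: 1800 + 5 × 1798 = 10790 frames.
Within the current minute: 50 × 30 + 3 − 2 = 1501 (labels ;00/;01 skipped at this minute). Total = 1222776 + 10790 + 1501 = 1235067.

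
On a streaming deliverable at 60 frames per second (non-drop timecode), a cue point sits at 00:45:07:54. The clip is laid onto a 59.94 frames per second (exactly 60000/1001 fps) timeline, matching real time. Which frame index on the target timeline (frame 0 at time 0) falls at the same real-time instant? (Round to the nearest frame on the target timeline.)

frame 162312

Source frame index: (0×3600 + 45×60 + 7) × 60 + 54 = 162474.
Real time: 162474 / (60) = 27079/10 s.
Target frame: (27079/10) × (60000/1001) = 12498000/77 ≈ 162311.688 → 162312.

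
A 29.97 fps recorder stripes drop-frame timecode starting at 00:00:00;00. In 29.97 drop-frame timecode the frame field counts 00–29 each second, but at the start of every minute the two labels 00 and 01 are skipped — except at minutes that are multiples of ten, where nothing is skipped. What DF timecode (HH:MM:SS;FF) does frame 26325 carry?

Each 10-minute DF block holds 10 × 60 × 30 − 9 × 2 = 17982 frames. 26325 ÷ 17982 → 1 full block, remainder 8343.
Within the partial block the first minute is 1800 frames and each further minute 1798, so 4 further minute boundaries passed. Total skipped labels = 18 × 1 + 2 × 4 = 26.
Non-drop label index = 26325 + 26 = 26351; at 30 labels/s that is 00:14:38:11, i.e. DF 00:14:38;11.

00:14:38;11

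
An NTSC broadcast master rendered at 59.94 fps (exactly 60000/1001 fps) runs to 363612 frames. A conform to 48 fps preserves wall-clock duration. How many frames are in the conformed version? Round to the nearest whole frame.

291180 frames

Frames at target rate = 363612 × (48) / (60000/1001) = 181987806/625 ≈ 291180.490.
Nearest whole frame: 291180.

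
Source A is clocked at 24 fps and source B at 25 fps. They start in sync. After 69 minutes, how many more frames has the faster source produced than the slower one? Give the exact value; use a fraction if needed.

69 min = 4140 s.
A emits 24 × 4140 = 99360 frames; B emits 25 × 4140 = 103500.
Difference = 4140 frames; B is ahead of A.

4140 frames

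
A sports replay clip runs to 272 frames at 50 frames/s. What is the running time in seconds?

Running time = 272 / (50) = 5.44 s.

5.44 seconds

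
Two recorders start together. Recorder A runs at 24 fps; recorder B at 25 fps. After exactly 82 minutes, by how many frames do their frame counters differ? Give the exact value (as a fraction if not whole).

82 min = 4920 s.
A emits 24 × 4920 = 118080 frames; B emits 25 × 4920 = 123000.
Difference = 4920 frames; B is ahead of A.

4920 frames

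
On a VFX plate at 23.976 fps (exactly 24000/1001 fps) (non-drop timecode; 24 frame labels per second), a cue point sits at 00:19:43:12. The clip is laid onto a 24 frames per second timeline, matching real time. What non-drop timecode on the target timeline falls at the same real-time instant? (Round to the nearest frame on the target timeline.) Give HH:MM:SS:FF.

Source frame index: (0×3600 + 19×60 + 43) × 24 + 12 = 28404.
Real time: 28404 / (24000/1001) = 2369367/2000 s.
Target frame: (2369367/2000) × (24) = 7108101/250 ≈ 28432.404 → 28432.
At 24 labels/s: frame 28432 → 00:19:44:16.

00:19:44:16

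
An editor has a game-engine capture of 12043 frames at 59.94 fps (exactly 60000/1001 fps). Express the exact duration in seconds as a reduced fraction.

Running time = 12043 ÷ (60000/1001) = 12043 × 1001/60000 = 12055043/60000 s.

12055043/60000 seconds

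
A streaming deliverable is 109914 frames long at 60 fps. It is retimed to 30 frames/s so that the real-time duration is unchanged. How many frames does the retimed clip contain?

Target frames = source frames × (target rate / source rate) = 109914 × (30)/(60) = 109914 × 1/2 = 54957.

54957 frames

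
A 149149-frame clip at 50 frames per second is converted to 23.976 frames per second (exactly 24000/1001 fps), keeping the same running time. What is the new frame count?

Target frames = source frames × (target rate / source rate) = 149149 × (24000/1001)/(50) = 149149 × 480/1001 = 71520.

71520 frames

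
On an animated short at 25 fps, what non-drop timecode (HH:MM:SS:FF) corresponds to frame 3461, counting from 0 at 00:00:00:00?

00:02:18:11

3461 ÷ 25 = 138 full seconds, remainder 11 frames.
138 s = 0 h 2 min 18 s.
Timecode: 00:02:18:11.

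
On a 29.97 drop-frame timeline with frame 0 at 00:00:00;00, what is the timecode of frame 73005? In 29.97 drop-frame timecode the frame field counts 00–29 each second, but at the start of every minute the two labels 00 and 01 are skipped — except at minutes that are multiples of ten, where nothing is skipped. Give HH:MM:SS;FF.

00:40:35;27

Each 10-minute DF block holds 10 × 60 × 30 − 9 × 2 = 17982 frames. 73005 ÷ 17982 → 4 full blocks, remainder 1077.
Within the partial block the first minute is 1800 frames and each further minute 1798, so 0 further minute boundaries passed. Total skipped labels = 18 × 4 + 2 × 0 = 72.
Non-drop label index = 73005 + 72 = 73077; at 30 labels/s that is 00:40:35:27, i.e. DF 00:40:35;27.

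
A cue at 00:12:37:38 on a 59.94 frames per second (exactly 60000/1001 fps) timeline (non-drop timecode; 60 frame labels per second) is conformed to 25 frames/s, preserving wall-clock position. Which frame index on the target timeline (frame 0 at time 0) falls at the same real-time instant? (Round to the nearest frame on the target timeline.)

Source frame index: (0×3600 + 12×60 + 37) × 60 + 38 = 45458.
Real time: 45458 / (60000/1001) = 22751729/30000 s.
Target frame: (22751729/30000) × (25) = 22751729/1200 ≈ 18959.774 → 18960.

frame 18960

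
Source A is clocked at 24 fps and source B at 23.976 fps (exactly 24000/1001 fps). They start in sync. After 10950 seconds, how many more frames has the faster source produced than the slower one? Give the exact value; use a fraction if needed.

A emits 24 × 10950 = 262800 frames; B emits 24000/1001 × 10950 = 262800000/1001.
Difference = 262800/1001 frames (≈ 262.5375); B is behind A.

262800/1001 frames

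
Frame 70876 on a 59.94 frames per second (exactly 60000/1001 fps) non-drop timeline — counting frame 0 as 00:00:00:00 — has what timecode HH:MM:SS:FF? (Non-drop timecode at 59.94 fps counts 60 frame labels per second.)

00:19:41:16

70876 ÷ 60 = 1181 full seconds, remainder 16 frames.
1181 s = 0 h 19 min 41 s.
Timecode: 00:19:41:16.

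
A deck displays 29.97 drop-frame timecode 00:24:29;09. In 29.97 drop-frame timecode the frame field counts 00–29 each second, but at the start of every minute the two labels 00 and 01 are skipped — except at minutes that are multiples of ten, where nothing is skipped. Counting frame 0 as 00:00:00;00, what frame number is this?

Complete 10-minute blocks: 2, each 17982 frames → 35964.
Remaining 4 whole minutes in the current block: 1800 + 3 × 1798 = 7194 frames.
Within the current minute: 29 × 30 + 9 − 2 = 877 (labels ;00/;01 skipped at this minute). Total = 35964 + 7194 + 877 = 44035.

44035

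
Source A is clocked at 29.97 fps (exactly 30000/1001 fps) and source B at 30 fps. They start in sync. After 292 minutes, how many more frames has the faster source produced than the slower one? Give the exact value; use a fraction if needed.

292 min = 17520 s.
A emits 30000/1001 × 17520 = 525600000/1001 frames; B emits 30 × 17520 = 525600.
Difference = 525600/1001 frames (≈ 525.0749); B is ahead of A.

525600/1001 frames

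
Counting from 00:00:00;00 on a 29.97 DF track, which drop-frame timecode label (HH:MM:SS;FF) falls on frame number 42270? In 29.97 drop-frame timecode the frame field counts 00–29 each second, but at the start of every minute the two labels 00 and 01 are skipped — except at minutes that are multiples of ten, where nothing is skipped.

Each 10-minute DF block holds 10 × 60 × 30 − 9 × 2 = 17982 frames. 42270 ÷ 17982 → 2 full blocks, remainder 6306.
Within the partial block the first minute is 1800 frames and each further minute 1798, so 3 further minute boundaries passed. Total skipped labels = 18 × 2 + 2 × 3 = 42.
Non-drop label index = 42270 + 42 = 42312; at 30 labels/s that is 00:23:30:12, i.e. DF 00:23:30;12.

00:23:30;12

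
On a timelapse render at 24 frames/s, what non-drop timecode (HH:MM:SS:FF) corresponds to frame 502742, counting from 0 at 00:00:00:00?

502742 ÷ 24 = 20947 full seconds, remainder 14 frames.
20947 s = 5 h 49 min 7 s.
Timecode: 05:49:07:14.

05:49:07:14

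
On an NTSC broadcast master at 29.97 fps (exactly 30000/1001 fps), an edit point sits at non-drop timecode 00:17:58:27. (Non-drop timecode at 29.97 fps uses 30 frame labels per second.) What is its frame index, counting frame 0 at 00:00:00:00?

32367

Total seconds to the label: (0 × 3600 + 17 × 60 + 58) = 1078.
Frame index = 1078 × 30 + 27 = 32367.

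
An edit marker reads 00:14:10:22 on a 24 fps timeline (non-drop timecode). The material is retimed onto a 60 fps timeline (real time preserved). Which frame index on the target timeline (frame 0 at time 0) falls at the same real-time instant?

frame 51055

Source frame index: (0×3600 + 14×60 + 10) × 24 + 22 = 20422.
Real time: 20422 / (24) = 10211/12 s.
Target frame: (10211/12) × (60) = 51055.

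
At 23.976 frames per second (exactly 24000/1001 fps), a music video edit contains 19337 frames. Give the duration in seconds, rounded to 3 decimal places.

Running time = 19337 × 1001/24000 = 19356337/24000 s ≈ 806.514 s.

806.514 seconds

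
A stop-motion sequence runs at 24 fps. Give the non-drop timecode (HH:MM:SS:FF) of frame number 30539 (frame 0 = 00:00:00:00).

30539 ÷ 24 = 1272 full seconds, remainder 11 frames.
1272 s = 0 h 21 min 12 s.
Timecode: 00:21:12:11.

00:21:12:11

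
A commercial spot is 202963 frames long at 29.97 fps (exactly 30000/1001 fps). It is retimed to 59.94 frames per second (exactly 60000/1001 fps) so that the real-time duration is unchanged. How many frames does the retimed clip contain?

405926 frames

Frames at target rate = 202963 × (60000/1001) / (30000/1001) = 405926.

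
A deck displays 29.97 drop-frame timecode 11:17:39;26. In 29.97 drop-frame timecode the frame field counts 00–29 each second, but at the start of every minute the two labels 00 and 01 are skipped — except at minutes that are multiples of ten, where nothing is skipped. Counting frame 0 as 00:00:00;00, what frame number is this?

As if non-drop at 30 labels/s: (11 × 3600 + 17 × 60 + 39) × 30 + 26 = 1219796.
Minute boundaries passed: 677; those not divisible by 10: 677 − 67 = 610; dropped labels = 2 × 610 = 1220.
Actual frame index = 1219796 − 1220 = 1218576.

1218576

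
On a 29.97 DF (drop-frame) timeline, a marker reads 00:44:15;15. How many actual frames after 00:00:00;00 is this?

As if non-drop at 30 labels/s: (0 × 3600 + 44 × 60 + 15) × 30 + 15 = 79665.
Minute boundaries passed: 44; those not divisible by 10: 44 − 4 = 40; dropped labels = 2 × 40 = 80.
Actual frame index = 79665 − 80 = 79585.

79585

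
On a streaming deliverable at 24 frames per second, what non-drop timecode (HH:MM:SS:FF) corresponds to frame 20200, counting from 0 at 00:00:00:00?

00:14:01:16

20200 ÷ 24 = 841 full seconds, remainder 16 frames.
841 s = 0 h 14 min 1 s.
Timecode: 00:14:01:16.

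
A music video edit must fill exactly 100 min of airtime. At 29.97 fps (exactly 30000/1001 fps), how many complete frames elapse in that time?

100 min = 6000 s.
Frames = 6000 × 30000/1001 = 180000000/1001 ≈ 179820.1798.
Complete frames: 179820.

179820 frames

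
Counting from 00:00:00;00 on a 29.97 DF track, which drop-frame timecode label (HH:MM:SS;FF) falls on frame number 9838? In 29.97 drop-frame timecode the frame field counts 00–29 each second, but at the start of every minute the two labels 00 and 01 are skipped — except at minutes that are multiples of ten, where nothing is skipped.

Ten DF minutes hold 17982 frames, so frame 9838 lies in block 0 (frames 0–17981) with 9838 frames into that block.
The block's first minute is 1800 frames and the rest 1798 each; 9838 frames reaches minute 5, so 0 × 18 + 5 × 2 = 10 labels have been skipped so far.
Adding those back, label number 9838 + 10 = 9848 at 30 labels/s is 328 s + 8 f = 0 h 5 min 28 s frame 8, i.e. 00:05:28;08.

00:05:28;08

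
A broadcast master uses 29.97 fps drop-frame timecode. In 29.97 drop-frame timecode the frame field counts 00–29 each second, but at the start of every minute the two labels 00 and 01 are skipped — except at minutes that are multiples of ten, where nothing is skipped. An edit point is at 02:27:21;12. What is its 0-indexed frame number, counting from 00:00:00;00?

Complete 10-minute blocks: 14, each 17982 frames → 251748.
Remaining 7 whole minutes in the current block: 1800 + 6 × 1798 = 12588 frames.
Within the current minute: 21 × 30 + 12 − 2 = 640 (labels ;00/;01 skipped at this minute). Total = 251748 + 12588 + 640 = 264976.

264976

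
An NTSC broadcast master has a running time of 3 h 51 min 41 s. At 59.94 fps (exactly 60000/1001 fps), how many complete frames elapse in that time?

3 h 51 min 41 s = 13901 s.
Frames = 13901 × 60000/1001 = 834060000/1001 ≈ 833226.7732.
Complete frames: 833226.

833226 frames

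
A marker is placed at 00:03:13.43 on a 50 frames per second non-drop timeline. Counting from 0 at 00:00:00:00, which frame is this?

Total seconds to the label: (0 × 3600 + 3 × 60 + 13) = 193.
Frame index = 193 × 50 + 43 = 9693.

9693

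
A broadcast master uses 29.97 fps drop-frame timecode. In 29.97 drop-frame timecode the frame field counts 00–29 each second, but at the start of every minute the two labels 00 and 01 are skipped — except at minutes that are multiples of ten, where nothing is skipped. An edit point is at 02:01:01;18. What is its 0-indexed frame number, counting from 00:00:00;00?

Complete 10-minute blocks: 12, each 17982 frames → 215784.
Remaining 1 whole minute in the current block: 1800 + 0 × 1798 = 1800 frames.
Within the current minute: 1 × 30 + 18 − 2 = 46 (labels ;00/;01 skipped at this minute). Total = 215784 + 1800 + 46 = 217630.

217630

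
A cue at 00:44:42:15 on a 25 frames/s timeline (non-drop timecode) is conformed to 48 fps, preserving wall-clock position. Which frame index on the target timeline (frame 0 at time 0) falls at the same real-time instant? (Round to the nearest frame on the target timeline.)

Source frame index: (0×3600 + 44×60 + 42) × 25 + 15 = 67065.
Real time: 67065 / (25) = 13413/5 s.
Target frame: (13413/5) × (48) = 643824/5 ≈ 128764.800 → 128765.

frame 128765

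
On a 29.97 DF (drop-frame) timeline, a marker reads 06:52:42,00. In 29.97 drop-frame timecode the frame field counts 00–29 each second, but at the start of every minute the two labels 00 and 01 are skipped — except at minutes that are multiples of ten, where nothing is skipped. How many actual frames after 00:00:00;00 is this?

Complete 10-minute blocks: 41, each 17982 frames → 737262.
Remaining 2 whole minutes in the current block: 1800 + 1 × 1798 = 3598 frames.
Within the current minute: 42 × 30 + 0 − 2 = 1258 (labels ;00/;01 skipped at this minute). Total = 737262 + 3598 + 1258 = 742118.

742118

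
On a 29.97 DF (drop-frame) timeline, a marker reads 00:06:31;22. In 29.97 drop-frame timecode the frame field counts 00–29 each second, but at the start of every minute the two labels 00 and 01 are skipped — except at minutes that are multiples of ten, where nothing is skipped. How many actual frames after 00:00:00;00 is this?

11740

As if non-drop at 30 labels/s: (0 × 3600 + 6 × 60 + 31) × 30 + 22 = 11752.
Minute boundaries passed: 6; those not divisible by 10: 6 − 0 = 6; dropped labels = 2 × 6 = 12.
Actual frame index = 11752 − 12 = 11740.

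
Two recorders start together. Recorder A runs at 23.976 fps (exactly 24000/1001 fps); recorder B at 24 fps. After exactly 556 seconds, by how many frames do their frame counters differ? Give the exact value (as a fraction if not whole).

13344/1001 frames

A emits 24000/1001 × 556 = 13344000/1001 frames; B emits 24 × 556 = 13344.
Difference = 13344/1001 frames (≈ 13.3307); B is ahead of A.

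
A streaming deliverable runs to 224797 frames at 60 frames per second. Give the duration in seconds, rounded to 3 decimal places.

Running time = 224797 × 1/60 = 224797/60 s ≈ 3746.617 s.

3746.617 seconds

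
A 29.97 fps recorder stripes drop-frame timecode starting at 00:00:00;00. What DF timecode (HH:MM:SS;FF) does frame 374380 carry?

03:28:11;26

Ten DF minutes hold 17982 frames, so frame 374380 lies in block 20 (frames 359640–377621) with 14740 frames into that block.
The block's first minute is 1800 frames and the rest 1798 each; 14740 frames reaches minute 8, so 20 × 18 + 8 × 2 = 376 labels have been skipped so far.
Adding those back, label number 374380 + 376 = 374756 at 30 labels/s is 12491 s + 26 f = 3 h 28 min 11 s frame 26, i.e. 03:28:11;26.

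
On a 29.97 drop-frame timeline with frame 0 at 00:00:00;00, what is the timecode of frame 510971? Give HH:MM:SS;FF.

Each 10-minute DF block holds 10 × 60 × 30 − 9 × 2 = 17982 frames. 510971 ÷ 17982 → 28 full blocks, remainder 7475.
Within the partial block the first minute is 1800 frames and each further minute 1798, so 4 further minute boundaries passed. Total skipped labels = 18 × 28 + 2 × 4 = 512.
Non-drop label index = 510971 + 512 = 511483; at 30 labels/s that is 04:44:09:13, i.e. DF 04:44:09;13.

04:44:09;13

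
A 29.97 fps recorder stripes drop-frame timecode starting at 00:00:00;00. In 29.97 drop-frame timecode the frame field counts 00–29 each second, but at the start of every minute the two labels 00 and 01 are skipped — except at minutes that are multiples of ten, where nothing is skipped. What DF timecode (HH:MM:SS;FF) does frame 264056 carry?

02:26:50;20

Ten DF minutes hold 17982 frames, so frame 264056 lies in block 14 (frames 251748–269729) with 12308 frames into that block.
The block's first minute is 1800 frames and the rest 1798 each; 12308 frames reaches minute 6, so 14 × 18 + 6 × 2 = 264 labels have been skipped so far.
Adding those back, label number 264056 + 264 = 264320 at 30 labels/s is 8810 s + 20 f = 2 h 26 min 50 s frame 20, i.e. 02:26:50;20.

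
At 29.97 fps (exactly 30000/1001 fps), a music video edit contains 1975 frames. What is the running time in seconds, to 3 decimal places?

Running time = 1975 × 1001/30000 = 79079/1200 s ≈ 65.899 s.

65.899 seconds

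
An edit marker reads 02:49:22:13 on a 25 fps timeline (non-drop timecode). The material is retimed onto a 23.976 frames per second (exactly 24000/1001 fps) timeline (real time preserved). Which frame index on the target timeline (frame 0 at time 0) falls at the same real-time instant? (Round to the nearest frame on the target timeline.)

Source frame index: (2×3600 + 49×60 + 22) × 25 + 13 = 254063.
Real time: 254063 / (25) = 254063/25 s.
Target frame: (254063/25) × (24000/1001) = 243900480/1001 ≈ 243656.823 → 243657.

frame 243657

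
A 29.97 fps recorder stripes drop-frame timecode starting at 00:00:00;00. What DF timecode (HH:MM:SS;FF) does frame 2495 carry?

Ten DF minutes hold 17982 frames, so frame 2495 lies in block 0 (frames 0–17981) with 2495 frames into that block.
The block's first minute is 1800 frames and the rest 1798 each; 2495 frames reaches minute 1, so 0 × 18 + 1 × 2 = 2 labels have been skipped so far.
Adding those back, label number 2495 + 2 = 2497 at 30 labels/s is 83 s + 7 f = 0 h 1 min 23 s frame 7, i.e. 00:01:23;07.

00:01:23;07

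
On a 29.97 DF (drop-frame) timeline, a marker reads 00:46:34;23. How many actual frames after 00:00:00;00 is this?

As if non-drop at 30 labels/s: (0 × 3600 + 46 × 60 + 34) × 30 + 23 = 83843.
Minute boundaries passed: 46; those not divisible by 10: 46 − 4 = 42; dropped labels = 2 × 42 = 84.
Actual frame index = 83843 − 84 = 83759.

83759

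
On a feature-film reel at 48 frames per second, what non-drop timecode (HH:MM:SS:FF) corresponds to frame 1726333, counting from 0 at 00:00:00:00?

09:59:25:13

1726333 ÷ 48 = 35965 full seconds, remainder 13 frames.
35965 s = 9 h 59 min 25 s.
Timecode: 09:59:25:13.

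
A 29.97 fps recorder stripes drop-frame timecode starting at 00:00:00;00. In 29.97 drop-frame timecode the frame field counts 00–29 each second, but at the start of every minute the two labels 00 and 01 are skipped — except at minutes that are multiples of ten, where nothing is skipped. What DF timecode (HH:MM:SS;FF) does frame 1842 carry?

Ten DF minutes hold 17982 frames, so frame 1842 lies in block 0 (frames 0–17981) with 1842 frames into that block.
The block's first minute is 1800 frames and the rest 1798 each; 1842 frames reaches minute 1, so 0 × 18 + 1 × 2 = 2 labels have been skipped so far.
Adding those back, label number 1842 + 2 = 1844 at 30 labels/s is 61 s + 14 f = 0 h 1 min 1 s frame 14, i.e. 00:01:01;14.

00:01:01;14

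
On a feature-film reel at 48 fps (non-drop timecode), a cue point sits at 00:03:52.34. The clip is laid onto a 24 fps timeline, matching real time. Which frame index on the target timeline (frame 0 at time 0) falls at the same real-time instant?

Source frame index: (0×3600 + 3×60 + 52) × 48 + 34 = 11170.
Real time: 11170 / (48) = 5585/24 s.
Target frame: (5585/24) × (24) = 5585.

frame 5585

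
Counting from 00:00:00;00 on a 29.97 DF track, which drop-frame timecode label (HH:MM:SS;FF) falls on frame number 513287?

Each 10-minute DF block holds 10 × 60 × 30 − 9 × 2 = 17982 frames. 513287 ÷ 17982 → 28 full blocks, remainder 9791.
Within the partial block the first minute is 1800 frames and each further minute 1798, so 5 further minute boundaries passed. Total skipped labels = 18 × 28 + 2 × 5 = 514.
Non-drop label index = 513287 + 514 = 513801; at 30 labels/s that is 04:45:26:21, i.e. DF 04:45:26;21.

04:45:26;21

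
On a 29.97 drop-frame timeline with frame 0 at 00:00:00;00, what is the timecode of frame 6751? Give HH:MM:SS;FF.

00:03:45;07

Ten DF minutes hold 17982 frames, so frame 6751 lies in block 0 (frames 0–17981) with 6751 frames into that block.
The block's first minute is 1800 frames and the rest 1798 each; 6751 frames reaches minute 3, so 0 × 18 + 3 × 2 = 6 labels have been skipped so far.
Adding those back, label number 6751 + 6 = 6757 at 30 labels/s is 225 s + 7 f = 0 h 3 min 45 s frame 7, i.e. 00:03:45;07.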